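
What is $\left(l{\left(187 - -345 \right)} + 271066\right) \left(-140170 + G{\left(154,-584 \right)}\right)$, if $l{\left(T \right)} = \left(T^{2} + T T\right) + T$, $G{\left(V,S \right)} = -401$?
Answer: $-117748735866$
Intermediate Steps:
$l{\left(T \right)} = T + 2 T^{2}$ ($l{\left(T \right)} = \left(T^{2} + T^{2}\right) + T = 2 T^{2} + T = T + 2 T^{2}$)
$\left(l{\left(187 - -345 \right)} + 271066\right) \left(-140170 + G{\left(154,-584 \right)}\right) = \left(\left(187 - -345\right) \left(1 + 2 \left(187 - -345\right)\right) + 271066\right) \left(-140170 - 401\right) = \left(\left(187 + 345\right) \left(1 + 2 \left(187 + 345\right)\right) + 271066\right) \left(-140571\right) = \left(532 \left(1 + 2 \cdot 532\right) + 271066\right) \left(-140571\right) = \left(532 \left(1 + 1064\right) + 271066\right) \left(-140571\right) = \left(532 \cdot 1065 + 271066\right) \left(-140571\right) = \left(566580 + 271066\right) \left(-140571\right) = 837646 \left(-140571\right) = -117748735866$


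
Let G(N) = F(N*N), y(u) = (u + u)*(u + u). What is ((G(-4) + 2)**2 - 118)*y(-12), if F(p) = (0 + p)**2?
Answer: 38272896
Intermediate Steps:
F(p) = p**2
y(u) = 4*u**2 (y(u) = (2*u)*(2*u) = 4*u**2)
G(N) = N**4 (G(N) = (N*N)**2 = (N**2)**2 = N**4)
((G(-4) + 2)**2 - 118)*y(-12) = (((-4)**4 + 2)**2 - 118)*(4*(-12)**2) = ((256 + 2)**2 - 118)*(4*144) = (258**2 - 118)*576 = (66564 - 118)*576 = 66446*576 = 38272896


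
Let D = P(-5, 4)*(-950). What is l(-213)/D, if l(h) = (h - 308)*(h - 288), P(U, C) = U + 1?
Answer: 261021/3800 ≈ 68.690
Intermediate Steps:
P(U, C) = 1 + U
l(h) = (-308 + h)*(-288 + h)
D = 3800 (D = (1 - 5)*(-950) = -4*(-950) = 3800)
l(-213)/D = (88704 + (-213)² - 596*(-213))/3800 = (88704 + 45369 + 126948)*(1/3800) = 261021*(1/3800) = 261021/3800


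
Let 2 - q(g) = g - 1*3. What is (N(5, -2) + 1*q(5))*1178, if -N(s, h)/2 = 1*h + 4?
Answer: -4712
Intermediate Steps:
N(s, h) = -8 - 2*h (N(s, h) = -2*(1*h + 4) = -2*(h + 4) = -2*(4 + h) = -8 - 2*h)
q(g) = 5 - g (q(g) = 2 - (g - 1*3) = 2 - (g - 3) = 2 - (-3 + g) = 2 + (3 - g) = 5 - g)
(N(5, -2) + 1*q(5))*1178 = ((-8 - 2*(-2)) + 1*(5 - 1*5))*1178 = ((-8 + 4) + 1*(5 - 5))*1178 = (-4 + 1*0)*1178 = (-4 + 0)*1178 = -4*1178 = -4712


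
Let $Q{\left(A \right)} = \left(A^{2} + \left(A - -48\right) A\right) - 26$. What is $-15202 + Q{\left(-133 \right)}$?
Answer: $13766$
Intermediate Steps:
$Q{\left(A \right)} = -26 + A^{2} + A \left(48 + A\right)$ ($Q{\left(A \right)} = \left(A^{2} + \left(A + 48\right) A\right) - 26 = \left(A^{2} + \left(48 + A\right) A\right) - 26 = \left(A^{2} + A \left(48 + A\right)\right) - 26 = -26 + A^{2} + A \left(48 + A\right)$)
$-15202 + Q{\left(-133 \right)} = -15202 + \left(-26 + 2 \left(-133\right)^{2} + 48 \left(-133\right)\right) = -15202 - -28968 = -15202 + 28968 = 13766$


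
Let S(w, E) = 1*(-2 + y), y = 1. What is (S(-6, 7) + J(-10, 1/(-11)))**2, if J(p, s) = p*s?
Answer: 1/121 ≈ 0.0082645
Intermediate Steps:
S(w, E) = -1 (S(w, E) = 1*(-2 + 1) = 1*(-1) = -1)
(S(-6, 7) + J(-10, 1/(-11)))**2 = (-1 - 10/(-11))**2 = (-1 - 10*(-1/11))**2 = (-1 + 10/11)**2 = (-1/11)**2 = 1/121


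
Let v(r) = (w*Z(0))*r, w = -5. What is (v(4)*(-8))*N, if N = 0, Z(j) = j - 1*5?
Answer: 0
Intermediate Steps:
Z(j) = -5 + j (Z(j) = j - 5 = -5 + j)
v(r) = 25*r (v(r) = (-5*(-5 + 0))*r = (-5*(-5))*r = 25*r)
(v(4)*(-8))*N = ((25*4)*(-8))*0 = (100*(-8))*0 = -800*0 = 0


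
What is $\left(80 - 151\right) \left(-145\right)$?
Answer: $10295$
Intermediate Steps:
$\left(80 - 151\right) \left(-145\right) = \left(-71\right) \left(-145\right) = 10295$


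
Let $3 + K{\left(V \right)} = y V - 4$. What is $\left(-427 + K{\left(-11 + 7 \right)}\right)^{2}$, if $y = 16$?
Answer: $248004$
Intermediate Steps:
$K{\left(V \right)} = -7 + 16 V$ ($K{\left(V \right)} = -3 + \left(16 V - 4\right) = -3 + \left(-4 + 16 V\right) = -7 + 16 V$)
$\left(-427 + K{\left(-11 + 7 \right)}\right)^{2} = \left(-427 + \left(-7 + 16 \left(-11 + 7\right)\right)\right)^{2} = \left(-427 + \left(-7 + 16 \left(-4\right)\right)\right)^{2} = \left(-427 - 71\right)^{2} = \left(-498\right)^{2} = 248004$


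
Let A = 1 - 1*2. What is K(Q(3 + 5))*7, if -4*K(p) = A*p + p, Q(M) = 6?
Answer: 0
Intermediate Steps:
A = -1 (A = 1 - 2 = -1)
K(p) = 0 (K(p) = -(-p + p)/4 = -¼*0 = 0)
K(Q(3 + 5))*7 = 0*7 = 0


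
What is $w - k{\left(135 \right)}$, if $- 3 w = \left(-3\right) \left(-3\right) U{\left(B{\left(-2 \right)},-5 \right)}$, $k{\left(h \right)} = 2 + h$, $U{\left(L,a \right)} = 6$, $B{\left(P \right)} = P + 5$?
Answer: $-155$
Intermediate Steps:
$B{\left(P \right)} = 5 + P$
$w = -18$ ($w = - \frac{\left(-3\right) \left(-3\right) 6}{3} = - \frac{9 \cdot 6}{3} = \left(- \frac{1}{3}\right) 54 = -18$)
$w - k{\left(135 \right)} = -18 - \left(2 + 135\right) = -18 - 137 = -155$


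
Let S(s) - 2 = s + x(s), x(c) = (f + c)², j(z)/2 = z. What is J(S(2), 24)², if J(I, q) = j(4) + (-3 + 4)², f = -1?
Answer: 81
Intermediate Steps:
j(z) = 2*z
x(c) = (-1 + c)²
S(s) = 2 + s + (-1 + s)² (S(s) = 2 + (s + (-1 + s)²) = 2 + s + (-1 + s)²)
J(I, q) = 9 (J(I, q) = 2*4 + (-3 + 4)² = 8 + 1² = 8 + 1 = 9)
J(S(2), 24)² = 9² = 81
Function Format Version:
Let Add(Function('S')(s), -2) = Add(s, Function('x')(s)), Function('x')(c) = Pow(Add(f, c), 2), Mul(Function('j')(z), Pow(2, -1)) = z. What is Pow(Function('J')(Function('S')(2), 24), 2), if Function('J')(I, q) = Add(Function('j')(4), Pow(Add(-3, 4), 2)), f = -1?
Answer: 81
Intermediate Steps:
Function('j')(z) = Mul(2, z)
Function('x')(c) = Pow(Add(-1, c), 2)
Function('S')(s) = Add(2, s, Pow(Add(-1, s), 2)) (Function('S')(s) = Add(2, Add(s, Pow(Add(-1, s), 2))) = Add(2, s, Pow(Add(-1, s), 2)))
Function('J')(I, q) = 9 (Function('J')(I, q) = Add(Mul(2, 4), Pow(Add(-3, 4), 2)) = Add(8, Pow(1, 2)) = Add(8, 1) = 9)
Pow(Function('J')(Function('S')(2), 24), 2) = Pow(9, 2) = 81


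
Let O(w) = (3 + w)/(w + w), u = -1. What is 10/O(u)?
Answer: -10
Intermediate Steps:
O(w) = (3 + w)/(2*w) (O(w) = (3 + w)/((2*w)) = (3 + w)*(1/(2*w)) = (3 + w)/(2*w))
10/O(u) = 10/((½)*(3 - 1)/(-1)) = 10/((½)*(-1)*2) = 10/(-1) = -1*10 = -10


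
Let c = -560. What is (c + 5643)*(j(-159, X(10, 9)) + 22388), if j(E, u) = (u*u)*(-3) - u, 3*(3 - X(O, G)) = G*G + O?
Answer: 102544442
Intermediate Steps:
X(O, G) = 3 - O/3 - G²/3 (X(O, G) = 3 - (G*G + O)/3 = 3 - (G² + O)/3 = 3 - (O + G²)/3 = 3 + (-O/3 - G²/3) = 3 - O/3 - G²/3)
j(E, u) = -u - 3*u² (j(E, u) = u²*(-3) - u = -3*u² - u = -u - 3*u²)
(c + 5643)*(j(-159, X(10, 9)) + 22388) = (-560 + 5643)*(-(3 - ⅓*10 - ⅓*9²)*(1 + 3*(3 - ⅓*10 - ⅓*9²)) + 22388) = 5083*(-(3 - 10/3 - ⅓*81)*(1 + 3*(3 - 10/3 - ⅓*81)) + 22388) = 5083*(-(3 - 10/3 - 27)*(1 + 3*(3 - 10/3 - 27)) + 22388) = 5083*(-1*(-82/3)*(1 + 3*(-82/3)) + 22388) = 5083*(-1*(-82/3)*(1 - 82) + 22388) = 5083*(-1*(-82/3)*(-81) + 22388) = 5083*(-2214 + 22388) = 5083*20174 = 102544442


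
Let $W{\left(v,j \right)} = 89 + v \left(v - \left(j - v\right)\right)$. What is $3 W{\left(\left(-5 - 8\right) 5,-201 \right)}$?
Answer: $-13578$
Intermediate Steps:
$W{\left(v,j \right)} = 89 + v \left(- j + 2 v\right)$
$3 W{\left(\left(-5 - 8\right) 5,-201 \right)} = 3 \left(89 + 2 \left(\left(-5 - 8\right) 5\right)^{2} - - 201 \left(-5 - 8\right) 5\right) = 3 \left(89 + 2 \left(\left(-13\right) 5\right)^{2} - - 201 \left(\left(-13\right) 5\right)\right) = 3 \left(89 + 2 \left(-65\right)^{2} - \left(-201\right) \left(-65\right)\right) = 3 \left(89 + 2 \cdot 4225 - 13065\right) = 3 \left(89 + 8450 - 13065\right) = 3 \left(-4526\right) = -13578$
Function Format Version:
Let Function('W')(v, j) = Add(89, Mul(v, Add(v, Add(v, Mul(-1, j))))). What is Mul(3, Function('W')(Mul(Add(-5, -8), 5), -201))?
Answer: -13578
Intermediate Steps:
Function('W')(v, j) = Add(89, Mul(v, Add(Mul(-1, j), Mul(2, v))))
Mul(3, Function('W')(Mul(Add(-5, -8), 5), -201)) = Mul(3, Add(89, Mul(2, Pow(Mul(Add(-5, -8), 5), 2)), Mul(-1, -201, Mul(Add(-5, -8), 5)))) = Mul(3, Add(89, Mul(2, Pow(Mul(-13, 5), 2)), Mul(-1, -201, Mul(-13, 5)))) = Mul(3, Add(89, Mul(2, Pow(-65, 2)), Mul(-1, -201, -65))) = Mul(3, Add(89, Mul(2, 4225), -13065)) = Mul(3, Add(89, 8450, -13065)) = Mul(3, -4526) = -13578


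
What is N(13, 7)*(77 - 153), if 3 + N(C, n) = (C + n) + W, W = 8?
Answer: -1900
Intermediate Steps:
N(C, n) = 5 + C + n (N(C, n) = -3 + ((C + n) + 8) = -3 + (8 + C + n) = 5 + C + n)
N(13, 7)*(77 - 153) = (5 + 13 + 7)*(77 - 153) = 25*(-76) = -1900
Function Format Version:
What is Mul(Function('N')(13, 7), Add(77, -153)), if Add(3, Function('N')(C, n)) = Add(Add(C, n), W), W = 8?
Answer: -1900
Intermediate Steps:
Function('N')(C, n) = Add(5, C, n) (Function('N')(C, n) = Add(-3, Add(Add(C, n), 8)) = Add(-3, Add(8, C, n)) = Add(5, C, n))
Mul(Function('N')(13, 7), Add(77, -153)) = Mul(Add(5, 13, 7), Add(77, -153)) = Mul(25, -76) = -1900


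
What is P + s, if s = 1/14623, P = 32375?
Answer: 473419626/14623 ≈ 32375.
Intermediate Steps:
s = 1/14623 ≈ 6.8385e-5
P + s = 32375 + 1/14623 = 473419626/14623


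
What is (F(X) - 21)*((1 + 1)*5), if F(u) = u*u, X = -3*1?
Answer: -120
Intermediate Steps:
X = -3
F(u) = u**2
(F(X) - 21)*((1 + 1)*5) = ((-3)**2 - 21)*((1 + 1)*5) = (9 - 21)*(2*5) = -12*10 = -120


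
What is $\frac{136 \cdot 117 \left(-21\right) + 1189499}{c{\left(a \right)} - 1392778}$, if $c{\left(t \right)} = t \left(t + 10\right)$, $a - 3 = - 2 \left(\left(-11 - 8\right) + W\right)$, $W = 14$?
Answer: $- \frac{855347}{1392479} \approx -0.61426$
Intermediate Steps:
$a = 13$ ($a = 3 - 2 \left(\left(-11 - 8\right) + 14\right) = 3 - 2 \left(-19 + 14\right) = 3 - -10 = 3 + 10 = 13$)
$c{\left(t \right)} = t \left(10 + t\right)$
$\frac{136 \cdot 117 \left(-21\right) + 1189499}{c{\left(a \right)} - 1392778} = \frac{136 \cdot 117 \left(-21\right) + 1189499}{13 \left(10 + 13\right) - 1392778} = \frac{15912 \left(-21\right) + 1189499}{13 \cdot 23 - 1392778} = \frac{-334152 + 1189499}{299 - 1392778} = \frac{855347}{-1392479} = 855347 \left(- \frac{1}{1392479}\right) = - \frac{855347}{1392479}$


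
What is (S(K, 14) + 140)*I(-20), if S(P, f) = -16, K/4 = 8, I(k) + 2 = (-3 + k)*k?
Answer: 56792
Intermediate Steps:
I(k) = -2 + k*(-3 + k) (I(k) = -2 + (-3 + k)*k = -2 + k*(-3 + k))
K = 32 (K = 4*8 = 32)
(S(K, 14) + 140)*I(-20) = (-16 + 140)*(-2 + (-20)² - 3*(-20)) = 124*(-2 + 400 + 60) = 124*458 = 56792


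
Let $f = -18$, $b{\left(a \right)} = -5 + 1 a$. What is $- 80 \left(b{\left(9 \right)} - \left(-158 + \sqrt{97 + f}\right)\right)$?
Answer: $-12960 + 80 \sqrt{79} \approx -12249.0$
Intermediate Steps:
$b{\left(a \right)} = -5 + a$
$- 80 \left(b{\left(9 \right)} - \left(-158 + \sqrt{97 + f}\right)\right) = - 80 \left(\left(-5 + 9\right) + \left(158 - \sqrt{97 - 18}\right)\right) = - 80 \left(4 + \left(158 - \sqrt{79}\right)\right) = - 80 \left(162 - \sqrt{79}\right) = -12960 + 80 \sqrt{79}$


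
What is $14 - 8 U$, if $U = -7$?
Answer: $70$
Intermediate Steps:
$14 - 8 U = 14 - -56 = 14 + 56 = 70$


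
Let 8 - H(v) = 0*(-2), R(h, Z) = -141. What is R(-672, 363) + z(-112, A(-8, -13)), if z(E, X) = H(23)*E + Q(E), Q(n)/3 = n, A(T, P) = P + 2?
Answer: -1373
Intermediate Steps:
A(T, P) = 2 + P
Q(n) = 3*n
H(v) = 8 (H(v) = 8 - 0*(-2) = 8 - 1*0 = 8 + 0 = 8)
z(E, X) = 11*E (z(E, X) = 8*E + 3*E = 11*E)
R(-672, 363) + z(-112, A(-8, -13)) = -141 + 11*(-112) = -141 - 1232 = -1373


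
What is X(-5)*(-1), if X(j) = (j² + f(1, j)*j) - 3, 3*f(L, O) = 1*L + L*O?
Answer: -86/3 ≈ -28.667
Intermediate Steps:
f(L, O) = L/3 + L*O/3 (f(L, O) = (1*L + L*O)/3 = (L + L*O)/3 = L/3 + L*O/3)
X(j) = -3 + j² + j*(⅓ + j/3) (X(j) = (j² + ((⅓)*1*(1 + j))*j) - 3 = (j² + (⅓ + j/3)*j) - 3 = (j² + j*(⅓ + j/3)) - 3 = -3 + j² + j*(⅓ + j/3))
X(-5)*(-1) = (-3 + (⅓)*(-5) + (4/3)*(-5)²)*(-1) = (-3 - 5/3 + (4/3)*25)*(-1) = (-3 - 5/3 + 100/3)*(-1) = (86/3)*(-1) = -86/3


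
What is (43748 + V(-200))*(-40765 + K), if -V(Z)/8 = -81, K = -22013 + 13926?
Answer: -2168833392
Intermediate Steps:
K = -8087
V(Z) = 648 (V(Z) = -8*(-81) = 648)
(43748 + V(-200))*(-40765 + K) = (43748 + 648)*(-40765 - 8087) = 44396*(-48852) = -2168833392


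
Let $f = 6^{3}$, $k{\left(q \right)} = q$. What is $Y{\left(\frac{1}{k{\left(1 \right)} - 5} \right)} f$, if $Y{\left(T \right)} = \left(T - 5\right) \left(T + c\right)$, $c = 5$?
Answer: $- \frac{10773}{2} \approx -5386.5$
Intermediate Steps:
$f = 216$
$Y{\left(T \right)} = \left(-5 + T\right) \left(5 + T\right)$ ($Y{\left(T \right)} = \left(T - 5\right) \left(T + 5\right) = \left(-5 + T\right) \left(5 + T\right)$)
$Y{\left(\frac{1}{k{\left(1 \right)} - 5} \right)} f = \left(-25 + \left(\frac{1}{1 - 5}\right)^{2}\right) 216 = \left(-25 + \left(\frac{1}{-4}\right)^{2}\right) 216 = \left(-25 + \left(- \frac{1}{4}\right)^{2}\right) 216 = \left(-25 + \frac{1}{16}\right) 216 = \left(- \frac{399}{16}\right) 216 = - \frac{10773}{2}$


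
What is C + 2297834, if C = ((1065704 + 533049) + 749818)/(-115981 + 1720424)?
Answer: 3686746025033/1604443 ≈ 2.2978e+6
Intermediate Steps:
C = 2348571/1604443 (C = (1598753 + 749818)/1604443 = 2348571*(1/1604443) = 2348571/1604443 ≈ 1.4638)
C + 2297834 = 2348571/1604443 + 2297834 = 3686746025033/1604443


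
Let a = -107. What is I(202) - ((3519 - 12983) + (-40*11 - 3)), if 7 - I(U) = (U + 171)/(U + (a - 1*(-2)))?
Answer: 961285/97 ≈ 9910.2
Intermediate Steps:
I(U) = 7 - (171 + U)/(-105 + U) (I(U) = 7 - (U + 171)/(U + (-107 - 1*(-2))) = 7 - (171 + U)/(U + (-107 + 2)) = 7 - (171 + U)/(U - 105) = 7 - (171 + U)/(-105 + U))
I(202) - ((3519 - 12983) + (-40*11 - 3)) = 6*(-151 + 202)/(-105 + 202) - ((3519 - 12983) + (-40*11 - 3)) = 6*51/97 - (-9464 + (-440 - 3)) = 6*(1/97)*51 - (-9464 - 443) = 306/97 - 1*(-9907) = 306/97 + 9907 = 961285/97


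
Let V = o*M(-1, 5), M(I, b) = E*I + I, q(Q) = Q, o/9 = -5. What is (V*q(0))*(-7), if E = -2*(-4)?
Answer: 0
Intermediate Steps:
E = 8
o = -45 (o = 9*(-5) = -45)
M(I, b) = 9*I (M(I, b) = 8*I + I = 9*I)
V = 405 (V = -405*(-1) = -45*(-9) = 405)
(V*q(0))*(-7) = (405*0)*(-7) = 0*(-7) = 0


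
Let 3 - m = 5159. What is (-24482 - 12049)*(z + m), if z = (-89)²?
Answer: -101008215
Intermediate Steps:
m = -5156 (m = 3 - 1*5159 = 3 - 5159 = -5156)
z = 7921
(-24482 - 12049)*(z + m) = (-24482 - 12049)*(7921 - 5156) = -36531*2765 = -101008215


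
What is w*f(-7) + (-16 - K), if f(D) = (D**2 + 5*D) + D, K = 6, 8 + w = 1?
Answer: -71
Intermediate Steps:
w = -7 (w = -8 + 1 = -7)
f(D) = D**2 + 6*D
w*f(-7) + (-16 - K) = -(-49)*(6 - 7) + (-16 - 1*6) = -(-49)*(-1) + (-16 - 6) = -7*7 - 22 = -49 - 22 = -71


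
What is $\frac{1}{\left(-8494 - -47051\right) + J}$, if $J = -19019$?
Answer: $\frac{1}{19538} \approx 5.1182 \cdot 10^{-5}$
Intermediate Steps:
$\frac{1}{\left(-8494 - -47051\right) + J} = \frac{1}{\left(-8494 - -47051\right) - 19019} = \frac{1}{\left(-8494 + 47051\right) - 19019} = \frac{1}{38557 - 19019} = \frac{1}{19538}$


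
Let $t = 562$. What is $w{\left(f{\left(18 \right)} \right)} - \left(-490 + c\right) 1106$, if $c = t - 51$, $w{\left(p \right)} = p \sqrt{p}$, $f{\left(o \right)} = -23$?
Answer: $-23226 - 23 i \sqrt{23} \approx -23226.0 - 110.3 i$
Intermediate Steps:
$w{\left(p \right)} = p^{\frac{3}{2}}$
$c = 511$ ($c = 562 - 51 = 511$)
$w{\left(f{\left(18 \right)} \right)} - \left(-490 + c\right) 1106 = \left(-23\right)^{\frac{3}{2}} - \left(-490 + 511\right) 1106 = - 23 i \sqrt{23} - 21 \cdot 1106 = - 23 i \sqrt{23} - 23226 = -23226 - 23 i \sqrt{23}$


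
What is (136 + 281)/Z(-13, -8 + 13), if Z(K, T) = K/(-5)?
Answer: 2085/13 ≈ 160.38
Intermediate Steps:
Z(K, T) = -K/5 (Z(K, T) = K*(-⅕) = -K/5)
(136 + 281)/Z(-13, -8 + 13) = (136 + 281)/((-⅕*(-13))) = 417/(13/5) = 417*(5/13) = 2085/13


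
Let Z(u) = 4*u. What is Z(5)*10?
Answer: 200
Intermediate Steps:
Z(5)*10 = (4*5)*10 = 20*10 = 200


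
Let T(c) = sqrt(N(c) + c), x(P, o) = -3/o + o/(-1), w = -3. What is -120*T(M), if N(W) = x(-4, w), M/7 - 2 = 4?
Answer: -120*sqrt(46) ≈ -813.88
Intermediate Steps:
M = 42 (M = 14 + 7*4 = 14 + 28 = 42)
x(P, o) = -o - 3/o (x(P, o) = -3/o + o*(-1) = -3/o - o = -o - 3/o)
N(W) = 4 (N(W) = -1*(-3) - 3/(-3) = 3 - 3*(-1/3) = 3 + 1 = 4)
T(c) = sqrt(4 + c)
-120*T(M) = -120*sqrt(4 + 42) = -120*sqrt(46)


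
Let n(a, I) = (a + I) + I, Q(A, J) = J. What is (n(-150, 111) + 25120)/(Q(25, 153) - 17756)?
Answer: -25192/17603 ≈ -1.4311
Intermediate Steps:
n(a, I) = a + 2*I (n(a, I) = (I + a) + I = a + 2*I)
(n(-150, 111) + 25120)/(Q(25, 153) - 17756) = ((-150 + 2*111) + 25120)/(153 - 17756) = ((-150 + 222) + 25120)/(-17603) = (72 + 25120)*(-1/17603) = 25192*(-1/17603) = -25192/17603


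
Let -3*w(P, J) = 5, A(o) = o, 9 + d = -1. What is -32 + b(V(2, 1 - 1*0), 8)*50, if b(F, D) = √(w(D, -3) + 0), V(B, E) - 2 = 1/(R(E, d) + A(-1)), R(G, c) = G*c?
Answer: -32 + 50*I*√15/3 ≈ -32.0 + 64.55*I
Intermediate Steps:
d = -10 (d = -9 - 1 = -10)
w(P, J) = -5/3 (w(P, J) = -⅓*5 = -5/3)
V(B, E) = 2 + 1/(-1 - 10*E) (V(B, E) = 2 + 1/(E*(-10) - 1) = 2 + 1/(-10*E - 1) = 2 + 1/(-1 - 10*E))
b(F, D) = I*√15/3 (b(F, D) = √(-5/3 + 0) = √(-5/3) = I*√15/3)
-32 + b(V(2, 1 - 1*0), 8)*50 = -32 + (I*√15/3)*50 = -32 + 50*I*√15/3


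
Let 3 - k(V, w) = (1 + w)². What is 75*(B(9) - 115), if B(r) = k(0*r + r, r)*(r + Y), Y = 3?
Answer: -95925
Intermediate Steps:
k(V, w) = 3 - (1 + w)²
B(r) = (3 + r)*(3 - (1 + r)²) (B(r) = (3 - (1 + r)²)*(r + 3) = (3 - (1 + r)²)*(3 + r) = (3 + r)*(3 - (1 + r)²))
75*(B(9) - 115) = 75*(-(-3 + (1 + 9)²)*(3 + 9) - 115) = 75*(-1*(-3 + 10²)*12 - 115) = 75*(-1*(-3 + 100)*12 - 115) = 75*(-1*97*12 - 115) = 75*(-1164 - 115) = 75*(-1279) = -95925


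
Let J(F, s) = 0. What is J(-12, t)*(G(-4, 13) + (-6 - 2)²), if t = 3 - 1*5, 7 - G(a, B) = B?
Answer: 0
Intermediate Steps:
G(a, B) = 7 - B
t = -2 (t = 3 - 5 = -2)
J(-12, t)*(G(-4, 13) + (-6 - 2)²) = 0*((7 - 1*13) + (-6 - 2)²) = 0*((7 - 13) + (-8)²) = 0*(-6 + 64) = 0*58 = 0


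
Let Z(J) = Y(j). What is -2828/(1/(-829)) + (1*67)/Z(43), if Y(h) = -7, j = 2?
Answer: 16410817/7 ≈ 2.3444e+6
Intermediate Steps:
Z(J) = -7
-2828/(1/(-829)) + (1*67)/Z(43) = -2828/(1/(-829)) + (1*67)/(-7) = -2828/(-1/829) + 67*(-⅐) = -2828*(-829) - 67/7 = 2344412 - 67/7 = 16410817/7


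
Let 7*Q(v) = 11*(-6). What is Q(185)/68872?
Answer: -33/241052 ≈ -0.00013690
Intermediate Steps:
Q(v) = -66/7 (Q(v) = (11*(-6))/7 = (1/7)*(-66) = -66/7)
Q(185)/68872 = -66/7/68872 = -66/7*1/68872 = -33/241052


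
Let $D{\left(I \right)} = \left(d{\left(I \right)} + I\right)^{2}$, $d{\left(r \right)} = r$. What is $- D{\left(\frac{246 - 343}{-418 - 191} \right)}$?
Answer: $- \frac{37636}{370881} \approx -0.10148$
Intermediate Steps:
$D{\left(I \right)} = 4 I^{2}$ ($D{\left(I \right)} = \left(I + I\right)^{2} = \left(2 I\right)^{2} = 4 I^{2}$)
$- D{\left(\frac{246 - 343}{-418 - 191} \right)} = - 4 \left(\frac{246 - 343}{-418 - 191}\right)^{2} = - 4 \left(- \frac{97}{-609}\right)^{2} = - 4 \left(\left(-97\right) \left(- \frac{1}{609}\right)\right)^{2} = - 4 \left(\frac{97}{609}\right)^{2} = - \frac{4 \cdot 9409}{370881} = \left(-1\right) \frac{37636}{370881} = - \frac{37636}{370881}$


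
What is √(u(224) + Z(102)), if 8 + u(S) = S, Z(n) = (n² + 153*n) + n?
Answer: 2*√6582 ≈ 162.26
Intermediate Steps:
Z(n) = n² + 154*n
u(S) = -8 + S
√(u(224) + Z(102)) = √((-8 + 224) + 102*(154 + 102)) = √(216 + 102*256) = √(216 + 26112) = √26328 = 2*√6582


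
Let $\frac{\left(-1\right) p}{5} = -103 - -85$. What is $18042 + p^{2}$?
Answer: $26142$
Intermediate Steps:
$p = 90$ ($p = - 5 \left(-103 - -85\right) = - 5 \left(-103 + 85\right) = \left(-5\right) \left(-18\right) = 90$)
$18042 + p^{2} = 18042 + 90^{2} = 18042 + 8100 = 26142$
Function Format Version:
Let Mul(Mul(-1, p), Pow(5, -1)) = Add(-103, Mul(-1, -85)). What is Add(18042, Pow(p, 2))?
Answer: 26142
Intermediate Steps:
p = 90 (p = Mul(-5, Add(-103, Mul(-1, -85))) = Mul(-5, Add(-103, 85)) = Mul(-5, -18) = 90)
Add(18042, Pow(p, 2)) = Add(18042, Pow(90, 2)) = Add(18042, 8100) = 26142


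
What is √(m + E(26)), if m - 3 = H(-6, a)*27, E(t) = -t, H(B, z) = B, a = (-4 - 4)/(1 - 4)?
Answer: I*√185 ≈ 13.601*I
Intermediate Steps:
a = 8/3 (a = -8/(-3) = -8*(-⅓) = 8/3 ≈ 2.6667)
m = -159 (m = 3 - 6*27 = 3 - 162 = -159)
√(m + E(26)) = √(-159 - 1*26) = √(-159 - 26) = √(-185) = I*√185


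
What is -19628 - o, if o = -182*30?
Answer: -14168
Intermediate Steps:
o = -5460
-19628 - o = -19628 - 1*(-5460) = -19628 + 5460 = -14168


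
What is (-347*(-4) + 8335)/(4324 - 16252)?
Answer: -463/568 ≈ -0.81514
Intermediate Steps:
(-347*(-4) + 8335)/(4324 - 16252) = (1388 + 8335)/(-11928) = 9723*(-1/11928) = -463/568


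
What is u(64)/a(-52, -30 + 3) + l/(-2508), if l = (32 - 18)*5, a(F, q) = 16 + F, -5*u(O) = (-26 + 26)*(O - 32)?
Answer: -35/1254 ≈ -0.027911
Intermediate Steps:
u(O) = 0 (u(O) = -(-26 + 26)*(O - 32)/5 = -0*(-32 + O) = -⅕*0 = 0)
l = 70 (l = 14*5 = 70)
u(64)/a(-52, -30 + 3) + l/(-2508) = 0/(16 - 52) + 70/(-2508) = 0/(-36) + 70*(-1/2508) = 0*(-1/36) - 35/1254 = 0 - 35/1254 = -35/1254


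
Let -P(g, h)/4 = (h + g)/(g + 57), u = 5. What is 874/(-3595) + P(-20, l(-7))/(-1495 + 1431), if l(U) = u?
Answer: -571333/2128240 ≈ -0.26845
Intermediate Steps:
l(U) = 5
P(g, h) = -4*(g + h)/(57 + g) (P(g, h) = -4*(h + g)/(g + 57) = -4*(g + h)/(57 + g))
874/(-3595) + P(-20, l(-7))/(-1495 + 1431) = 874/(-3595) + (4*(-1*(-20) - 1*5)/(57 - 20))/(-1495 + 1431) = 874*(-1/3595) + (4*(20 - 5)/37)/(-64) = -874/3595 + (4*(1/37)*15)*(-1/64) = -874/3595 + (60/37)*(-1/64) = -874/3595 - 15/592 = -571333/2128240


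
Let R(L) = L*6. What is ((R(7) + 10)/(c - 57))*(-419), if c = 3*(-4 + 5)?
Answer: 10894/27 ≈ 403.48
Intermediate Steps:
R(L) = 6*L
c = 3 (c = 3*1 = 3)
((R(7) + 10)/(c - 57))*(-419) = ((6*7 + 10)/(3 - 57))*(-419) = ((42 + 10)/(-54))*(-419) = (52*(-1/54))*(-419) = -26/27*(-419) = 10894/27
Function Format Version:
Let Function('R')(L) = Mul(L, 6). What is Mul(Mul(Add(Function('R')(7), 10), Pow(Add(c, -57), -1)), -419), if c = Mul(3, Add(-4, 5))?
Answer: Rational(10894, 27) ≈ 403.48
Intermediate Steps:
Function('R')(L) = Mul(6, L)
c = 3 (c = Mul(3, 1) = 3)
Mul(Mul(Add(Function('R')(7), 10), Pow(Add(c, -57), -1)), -419) = Mul(Mul(Add(Mul(6, 7), 10), Pow(Add(3, -57), -1)), -419) = Mul(Mul(Add(42, 10), Pow(-54, -1)), -419) = Mul(Mul(52, Rational(-1, 54)), -419) = Mul(Rational(-26, 27), -419) = Rational(10894, 27)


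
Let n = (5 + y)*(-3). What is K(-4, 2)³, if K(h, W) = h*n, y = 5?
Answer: 1728000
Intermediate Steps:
n = -30 (n = (5 + 5)*(-3) = 10*(-3) = -30)
K(h, W) = -30*h (K(h, W) = h*(-30) = -30*h)
K(-4, 2)³ = (-30*(-4))³ = 120³ = 1728000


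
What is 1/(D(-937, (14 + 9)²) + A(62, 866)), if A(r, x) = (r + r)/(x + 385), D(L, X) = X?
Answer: 1251/661903 ≈ 0.0018900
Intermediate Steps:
A(r, x) = 2*r/(385 + x) (A(r, x) = (2*r)/(385 + x) = 2*r/(385 + x))
1/(D(-937, (14 + 9)²) + A(62, 866)) = 1/((14 + 9)² + 2*62/(385 + 866)) = 1/(23² + 2*62/1251) = 1/(529 + 2*62*(1/1251)) = 1/(529 + 124/1251) = 1/(661903/1251) = 1251/661903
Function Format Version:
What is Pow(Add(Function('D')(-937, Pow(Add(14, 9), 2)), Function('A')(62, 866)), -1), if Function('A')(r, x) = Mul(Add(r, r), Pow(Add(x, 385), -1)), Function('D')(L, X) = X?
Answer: Rational(1251, 661903) ≈ 0.0018900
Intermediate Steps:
Function('A')(r, x) = Mul(2, r, Pow(Add(385, x), -1)) (Function('A')(r, x) = Mul(Mul(2, r), Pow(Add(385, x), -1)) = Mul(2, r, Pow(Add(385, x), -1)))
Pow(Add(Function('D')(-937, Pow(Add(14, 9), 2)), Function('A')(62, 866)), -1) = Pow(Add(Pow(Add(14, 9), 2), Mul(2, 62, Pow(Add(385, 866), -1))), -1) = Pow(Add(Pow(23, 2), Mul(2, 62, Pow(1251, -1))), -1) = Pow(Add(529, Mul(2, 62, Rational(1, 1251))), -1) = Pow(Add(529, Rational(124, 1251)), -1) = Pow(Rational(661903, 1251), -1) = Rational(1251, 661903)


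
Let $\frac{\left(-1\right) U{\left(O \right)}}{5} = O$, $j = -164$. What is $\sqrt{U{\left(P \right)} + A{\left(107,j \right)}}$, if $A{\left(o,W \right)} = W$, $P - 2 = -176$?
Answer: $\sqrt{706} \approx 26.571$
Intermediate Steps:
$P = -174$ ($P = 2 - 176 = -174$)
$U{\left(O \right)} = - 5 O$
$\sqrt{U{\left(P \right)} + A{\left(107,j \right)}} = \sqrt{\left(-5\right) \left(-174\right) - 164} = \sqrt{870 - 164} = \sqrt{706}$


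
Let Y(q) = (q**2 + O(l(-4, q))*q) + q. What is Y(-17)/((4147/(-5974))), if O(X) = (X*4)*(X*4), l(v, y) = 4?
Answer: 840480/143 ≈ 5877.5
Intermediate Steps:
O(X) = 16*X**2 (O(X) = (4*X)*(4*X) = 16*X**2)
Y(q) = q**2 + 257*q (Y(q) = (q**2 + (16*4**2)*q) + q = (q**2 + (16*16)*q) + q = (q**2 + 256*q) + q = q**2 + 257*q)
Y(-17)/((4147/(-5974))) = (-17*(257 - 17))/((4147/(-5974))) = (-17*240)/((4147*(-1/5974))) = -4080/(-143/206) = -4080*(-206/143) = 840480/143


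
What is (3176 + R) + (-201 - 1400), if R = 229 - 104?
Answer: 1700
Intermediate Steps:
R = 125
(3176 + R) + (-201 - 1400) = (3176 + 125) + (-201 - 1400) = 3301 - 1601 = 1700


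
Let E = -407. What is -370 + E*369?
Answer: -150553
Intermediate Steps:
-370 + E*369 = -370 - 407*369 = -370 - 150183 = -150553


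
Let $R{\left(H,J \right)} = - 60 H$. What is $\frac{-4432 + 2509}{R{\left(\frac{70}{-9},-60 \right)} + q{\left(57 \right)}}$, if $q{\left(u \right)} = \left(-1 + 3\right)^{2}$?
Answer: $- \frac{5769}{1412} \approx -4.0857$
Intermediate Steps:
$q{\left(u \right)} = 4$ ($q{\left(u \right)} = 2^{2} = 4$)
$\frac{-4432 + 2509}{R{\left(\frac{70}{-9},-60 \right)} + q{\left(57 \right)}} = \frac{-4432 + 2509}{- 60 \frac{70}{-9} + 4} = - \frac{1923}{- 60 \cdot 70 \left(- \frac{1}{9}\right) + 4} = - \frac{1923}{\left(-60\right) \left(- \frac{70}{9}\right) + 4} = - \frac{1923}{\frac{1400}{3} + 4} = - \frac{1923}{\frac{1412}{3}} = \left(-1923\right) \frac{3}{1412} = - \frac{5769}{1412}$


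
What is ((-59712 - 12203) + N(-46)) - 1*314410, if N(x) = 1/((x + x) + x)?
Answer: -53312851/138 ≈ -3.8633e+5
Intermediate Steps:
N(x) = 1/(3*x) (N(x) = 1/(2*x + x) = 1/(3*x))
((-59712 - 12203) + N(-46)) - 1*314410 = ((-59712 - 12203) + (⅓)/(-46)) - 1*314410 = (-71915 + (⅓)*(-1/46)) - 314410 = (-71915 - 1/138) - 314410 = -9924271/138 - 314410 = -53312851/138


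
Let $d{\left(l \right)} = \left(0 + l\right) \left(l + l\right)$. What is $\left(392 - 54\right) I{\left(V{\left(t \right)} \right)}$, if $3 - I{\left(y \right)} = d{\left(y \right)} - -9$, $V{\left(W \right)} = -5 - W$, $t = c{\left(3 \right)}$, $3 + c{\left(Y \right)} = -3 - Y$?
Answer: $-12844$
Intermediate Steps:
$c{\left(Y \right)} = -6 - Y$ ($c{\left(Y \right)} = -3 - \left(3 + Y\right) = -6 - Y$)
$t = -9$ ($t = -6 - 3 = -9$)
$d{\left(l \right)} = 2 l^{2}$ ($d{\left(l \right)} = l 2 l = 2 l^{2}$)
$I{\left(y \right)} = -6 - 2 y^{2}$ ($I{\left(y \right)} = 3 - \left(2 y^{2} - -9\right) = 3 - \left(2 y^{2} + 9\right) = 3 - \left(9 + 2 y^{2}\right) = -6 - 2 y^{2}$)
$\left(392 - 54\right) I{\left(V{\left(t \right)} \right)} = \left(392 - 54\right) \left(-6 - 2 \left(-5 - -9\right)^{2}\right) = 338 \left(-6 - 2 \left(-5 + 9\right)^{2}\right) = 338 \left(-6 - 2 \cdot 4^{2}\right) = 338 \left(-6 - 32\right) = 338 \left(-38\right) = -12844$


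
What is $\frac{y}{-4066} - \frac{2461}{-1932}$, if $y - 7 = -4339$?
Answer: $\frac{21025}{8988} \approx 2.3392$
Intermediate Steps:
$y = -4332$ ($y = 7 - 4339 = -4332$)
$\frac{y}{-4066} - \frac{2461}{-1932} = - \frac{4332}{-4066} - \frac{2461}{-1932} = \left(-4332\right) \left(- \frac{1}{4066}\right) - - \frac{107}{84} = \frac{114}{107} + \frac{107}{84} = \frac{21025}{8988}$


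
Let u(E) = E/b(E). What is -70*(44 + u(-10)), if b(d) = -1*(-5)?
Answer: -2940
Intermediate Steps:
b(d) = 5
u(E) = E/5
-70*(44 + u(-10)) = -70*(44 + (1/5)*(-10)) = -70*(44 - 2) = -70*42 = -2940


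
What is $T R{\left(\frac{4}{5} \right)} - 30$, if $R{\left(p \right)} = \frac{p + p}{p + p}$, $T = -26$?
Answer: $-56$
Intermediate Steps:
$R{\left(p \right)} = 1$ ($R{\left(p \right)} = \frac{2 p}{2 p} = 2 p \frac{1}{2 p} = 1$)
$T R{\left(\frac{4}{5} \right)} - 30 = \left(-26\right) 1 - 30 = -26 - 30 = -56$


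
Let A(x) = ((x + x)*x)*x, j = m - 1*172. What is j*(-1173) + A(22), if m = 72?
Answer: 138596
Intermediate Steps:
j = -100 (j = 72 - 1*172 = 72 - 172 = -100)
A(x) = 2*x³ (A(x) = ((2*x)*x)*x = (2*x²)*x = 2*x³)
j*(-1173) + A(22) = -100*(-1173) + 2*22³ = 117300 + 2*10648 = 117300 + 21296 = 138596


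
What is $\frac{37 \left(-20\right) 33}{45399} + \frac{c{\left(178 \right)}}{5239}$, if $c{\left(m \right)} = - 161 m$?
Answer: $- \frac{12873702}{2142751} \approx -6.008$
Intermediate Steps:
$\frac{37 \left(-20\right) 33}{45399} + \frac{c{\left(178 \right)}}{5239} = \frac{37 \left(-20\right) 33}{45399} + \frac{\left(-161\right) 178}{5239} = \left(-740\right) 33 \cdot \frac{1}{45399} - \frac{28658}{5239} = \left(-24420\right) \frac{1}{45399} - \frac{28658}{5239} = - \frac{220}{409} - \frac{28658}{5239} = - \frac{12873702}{2142751}$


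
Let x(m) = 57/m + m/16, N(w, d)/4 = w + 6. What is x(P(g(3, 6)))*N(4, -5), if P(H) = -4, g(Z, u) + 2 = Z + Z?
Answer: -580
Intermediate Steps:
g(Z, u) = -2 + 2*Z (g(Z, u) = -2 + (Z + Z) = -2 + 2*Z)
N(w, d) = 24 + 4*w (N(w, d) = 4*(w + 6) = 4*(6 + w) = 24 + 4*w)
x(m) = 57/m + m/16 (x(m) = 57/m + m*(1/16) = 57/m + m/16)
x(P(g(3, 6)))*N(4, -5) = (57/(-4) + (1/16)*(-4))*(24 + 4*4) = (57*(-1/4) - 1/4)*(24 + 16) = (-57/4 - 1/4)*40 = -29/2*40 = -580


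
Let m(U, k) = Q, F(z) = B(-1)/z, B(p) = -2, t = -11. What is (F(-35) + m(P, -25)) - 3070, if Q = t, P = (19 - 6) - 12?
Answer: -107833/35 ≈ -3080.9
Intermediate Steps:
P = 1 (P = 13 - 12 = 1)
Q = -11
F(z) = -2/z
m(U, k) = -11
(F(-35) + m(P, -25)) - 3070 = (-2/(-35) - 11) - 3070 = (-2*(-1/35) - 11) - 3070 = (2/35 - 11) - 3070 = -383/35 - 3070 = -107833/35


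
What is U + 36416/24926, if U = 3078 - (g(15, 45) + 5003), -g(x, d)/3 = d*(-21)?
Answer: -59305672/12463 ≈ -4758.5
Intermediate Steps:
g(x, d) = 63*d (g(x, d) = -3*d*(-21) = -(-63)*d = 63*d)
U = -4760 (U = 3078 - (63*45 + 5003) = 3078 - (2835 + 5003) = 3078 - 1*7838 = 3078 - 7838 = -4760)
U + 36416/24926 = -4760 + 36416/24926 = -4760 + 36416*(1/24926) = -4760 + 18208/12463 = -59305672/12463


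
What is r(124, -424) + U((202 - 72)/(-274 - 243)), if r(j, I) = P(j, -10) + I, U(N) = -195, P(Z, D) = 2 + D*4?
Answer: -657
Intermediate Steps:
P(Z, D) = 2 + 4*D
r(j, I) = -38 + I (r(j, I) = (2 + 4*(-10)) + I = (2 - 40) + I = -38 + I)
r(124, -424) + U((202 - 72)/(-274 - 243)) = (-38 - 424) - 195 = -462 - 195 = -657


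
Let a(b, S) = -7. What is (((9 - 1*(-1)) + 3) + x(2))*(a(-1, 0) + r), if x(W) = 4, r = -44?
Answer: -867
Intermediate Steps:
(((9 - 1*(-1)) + 3) + x(2))*(a(-1, 0) + r) = (((9 - 1*(-1)) + 3) + 4)*(-7 - 44) = (((9 + 1) + 3) + 4)*(-51) = ((10 + 3) + 4)*(-51) = (13 + 4)*(-51) = 17*(-51) = -867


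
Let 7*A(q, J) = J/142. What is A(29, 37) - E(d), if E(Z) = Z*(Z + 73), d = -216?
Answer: -30702635/994 ≈ -30888.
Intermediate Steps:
E(Z) = Z*(73 + Z)
A(q, J) = J/994 (A(q, J) = (J/142)/7 = J/994)
A(29, 37) - E(d) = (1/994)*37 - (-216)*(73 - 216) = 37/994 - (-216)*(-143) = 37/994 - 1*30888 = 37/994 - 30888 = -30702635/994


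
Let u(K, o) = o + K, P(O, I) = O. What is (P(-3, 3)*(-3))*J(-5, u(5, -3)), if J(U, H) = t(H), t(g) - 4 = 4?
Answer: 72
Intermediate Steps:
u(K, o) = K + o
t(g) = 8 (t(g) = 4 + 4 = 8)
J(U, H) = 8
(P(-3, 3)*(-3))*J(-5, u(5, -3)) = -3*(-3)*8 = 9*8 = 72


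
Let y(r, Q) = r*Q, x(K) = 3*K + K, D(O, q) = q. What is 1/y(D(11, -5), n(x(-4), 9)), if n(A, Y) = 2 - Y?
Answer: 1/35 ≈ 0.028571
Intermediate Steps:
x(K) = 4*K
y(r, Q) = Q*r
1/y(D(11, -5), n(x(-4), 9)) = 1/((2 - 1*9)*(-5)) = 1/((2 - 9)*(-5)) = 1/(-7*(-5)) = 1/35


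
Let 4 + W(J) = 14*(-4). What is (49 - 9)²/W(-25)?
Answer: -80/3 ≈ -26.667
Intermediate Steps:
W(J) = -60 (W(J) = -4 + 14*(-4) = -4 - 56 = -60)
(49 - 9)²/W(-25) = (49 - 9)²/(-60) = 40²*(-1/60) = 1600*(-1/60) = -80/3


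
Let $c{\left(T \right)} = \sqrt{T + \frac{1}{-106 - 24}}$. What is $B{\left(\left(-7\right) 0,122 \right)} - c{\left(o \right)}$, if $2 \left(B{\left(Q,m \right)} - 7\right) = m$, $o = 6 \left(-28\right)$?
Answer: $68 - \frac{i \sqrt{2839330}}{130} \approx 68.0 - 12.962 i$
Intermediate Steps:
$o = -168$
$B{\left(Q,m \right)} = 7 + \frac{m}{2}$
$c{\left(T \right)} = \sqrt{- \frac{1}{130} + T}$ ($c{\left(T \right)} = \sqrt{T + \frac{1}{-130}} = \sqrt{T - \frac{1}{130}} = \sqrt{- \frac{1}{130} + T}$)
$B{\left(\left(-7\right) 0,122 \right)} - c{\left(o \right)} = \left(7 + \frac{1}{2} \cdot 122\right) - \frac{\sqrt{-130 + 16900 \left(-168\right)}}{130} = \left(7 + 61\right) - \frac{\sqrt{-130 - 2839200}}{130} = 68 - \frac{\sqrt{-2839330}}{130} = 68 - \frac{i \sqrt{2839330}}{130}$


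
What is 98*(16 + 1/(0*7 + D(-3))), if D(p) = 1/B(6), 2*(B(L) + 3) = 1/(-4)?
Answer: 5047/4 ≈ 1261.8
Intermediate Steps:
B(L) = -25/8 (B(L) = -3 + (1/2)/(-4) = -3 + (1/2)*(-1/4) = -3 - 1/8 = -25/8)
D(p) = -8/25 (D(p) = 1/(-25/8) = -8/25)
98*(16 + 1/(0*7 + D(-3))) = 98*(16 + 1/(0*7 - 8/25)) = 98*(16 + 1/(0 - 8/25)) = 98*(16 + 1/(-8/25)) = 98*(16 - 25/8) = 98*(103/8) = 5047/4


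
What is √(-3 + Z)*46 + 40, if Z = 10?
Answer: 40 + 46*√7 ≈ 161.70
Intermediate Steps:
√(-3 + Z)*46 + 40 = √(-3 + 10)*46 + 40 = √7*46 + 40 = 46*√7 + 40 = 40 + 46*√7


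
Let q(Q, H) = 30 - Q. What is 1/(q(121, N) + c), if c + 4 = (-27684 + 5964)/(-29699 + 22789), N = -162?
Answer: -691/63473 ≈ -0.010887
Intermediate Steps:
c = -592/691 (c = -4 + (-27684 + 5964)/(-29699 + 22789) = -4 - 21720/(-6910) = -4 - 21720*(-1/6910) = -4 + 2172/691 = -592/691 ≈ -0.85673)
1/(q(121, N) + c) = 1/((30 - 1*121) - 592/691) = 1/((30 - 121) - 592/691) = 1/(-91 - 592/691) = 1/(-63473/691) = -691/63473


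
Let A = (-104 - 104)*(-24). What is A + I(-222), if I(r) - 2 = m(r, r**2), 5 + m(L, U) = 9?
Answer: 4998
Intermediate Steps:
m(L, U) = 4 (m(L, U) = -5 + 9 = 4)
I(r) = 6 (I(r) = 2 + 4 = 6)
A = 4992 (A = -208*(-24) = 4992)
A + I(-222) = 4992 + 6 = 4998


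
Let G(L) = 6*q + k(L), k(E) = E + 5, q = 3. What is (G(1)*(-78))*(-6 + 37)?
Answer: -58032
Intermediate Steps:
k(E) = 5 + E
G(L) = 23 + L (G(L) = 6*3 + (5 + L) = 18 + (5 + L) = 23 + L)
(G(1)*(-78))*(-6 + 37) = ((23 + 1)*(-78))*(-6 + 37) = (24*(-78))*31 = -1872*31 = -58032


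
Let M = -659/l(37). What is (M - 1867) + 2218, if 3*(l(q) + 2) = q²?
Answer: 476436/1363 ≈ 349.55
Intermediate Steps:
l(q) = -2 + q²/3
M = -1977/1363 (M = -659/(-2 + (⅓)*37²) = -659/(-2 + (⅓)*1369) = -659/(-2 + 1369/3) = -659/1363/3 = -659*3/1363 = -1977/1363 ≈ -1.4505)
(M - 1867) + 2218 = (-1977/1363 - 1867) + 2218 = -2546698/1363 + 2218 = 476436/1363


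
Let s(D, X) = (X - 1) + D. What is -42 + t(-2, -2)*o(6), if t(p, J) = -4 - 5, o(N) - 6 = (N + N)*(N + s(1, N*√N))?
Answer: -744 - 648*√6 ≈ -2331.3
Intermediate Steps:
s(D, X) = -1 + D + X (s(D, X) = (-1 + X) + D = -1 + D + X)
o(N) = 6 + 2*N*(N + N^(3/2)) (o(N) = 6 + (N + N)*(N + (-1 + 1 + N*√N)) = 6 + (2*N)*(N + (-1 + 1 + N^(3/2))) = 6 + (2*N)*(N + N^(3/2)) = 6 + 2*N*(N + N^(3/2)))
t(p, J) = -9
-42 + t(-2, -2)*o(6) = -42 - 9*(6 + 2*6² + 2*6^(5/2)) = -42 - 9*(6 + 2*36 + 2*(36*√6)) = -42 - 9*(6 + 72 + 72*√6) = -42 - 9*(78 + 72*√6) = -42 + (-702 - 648*√6) = -744 - 648*√6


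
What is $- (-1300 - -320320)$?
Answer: $-319020$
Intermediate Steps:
$- (-1300 - -320320) = - (-1300 + 320320) = \left(-1\right) 319020 = -319020$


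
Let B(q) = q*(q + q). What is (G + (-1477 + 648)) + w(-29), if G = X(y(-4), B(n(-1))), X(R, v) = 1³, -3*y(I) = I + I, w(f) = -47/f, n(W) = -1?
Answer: -23965/29 ≈ -826.38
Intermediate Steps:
y(I) = -2*I/3 (y(I) = -(I + I)/3 = -2*I/3)
B(q) = 2*q² (B(q) = q*(2*q) = 2*q²)
X(R, v) = 1
G = 1
(G + (-1477 + 648)) + w(-29) = (1 + (-1477 + 648)) - 47/(-29) = (1 - 829) - 47*(-1/29) = -828 + 47/29 = -23965/29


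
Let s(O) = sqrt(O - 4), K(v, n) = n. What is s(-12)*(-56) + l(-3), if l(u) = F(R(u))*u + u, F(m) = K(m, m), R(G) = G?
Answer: 6 - 224*I ≈ 6.0 - 224.0*I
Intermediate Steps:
F(m) = m
s(O) = sqrt(-4 + O)
l(u) = u + u**2 (l(u) = u*u + u = u**2 + u = u + u**2)
s(-12)*(-56) + l(-3) = sqrt(-4 - 12)*(-56) - 3*(1 - 3) = sqrt(-16)*(-56) - 3*(-2) = (4*I)*(-56) + 6 = -224*I + 6 = 6 - 224*I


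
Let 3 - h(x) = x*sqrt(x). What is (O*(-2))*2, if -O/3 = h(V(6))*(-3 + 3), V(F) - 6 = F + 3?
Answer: 0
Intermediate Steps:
V(F) = 9 + F (V(F) = 6 + (F + 3) = 6 + (3 + F) = 9 + F)
h(x) = 3 - x**(3/2) (h(x) = 3 - x*sqrt(x) = 3 - x**(3/2))
O = 0 (O = -3*(3 - (9 + 6)**(3/2))*(-3 + 3) = -3*(3 - 15**(3/2))*0 = -3*(3 - 15*sqrt(15))*0 = -3*0 = 0)
(O*(-2))*2 = (0*(-2))*2 = 0*2 = 0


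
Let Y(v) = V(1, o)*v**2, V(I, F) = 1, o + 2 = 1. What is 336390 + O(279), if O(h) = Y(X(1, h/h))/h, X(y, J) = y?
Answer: 93852811/279 ≈ 3.3639e+5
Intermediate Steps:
o = -1 (o = -2 + 1 = -1)
Y(v) = v**2 (Y(v) = 1*v**2 = v**2)
O(h) = 1/h (O(h) = 1**2/h = 1/h)
336390 + O(279) = 336390 + 1/279 = 93852811/279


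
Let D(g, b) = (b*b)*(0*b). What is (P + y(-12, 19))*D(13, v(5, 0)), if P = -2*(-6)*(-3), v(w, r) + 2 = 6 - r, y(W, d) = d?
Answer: 0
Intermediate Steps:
v(w, r) = 4 - r (v(w, r) = -2 + (6 - r) = 4 - r)
P = -36 (P = 12*(-3) = -36)
D(g, b) = 0 (D(g, b) = b**2*0 = 0)
(P + y(-12, 19))*D(13, v(5, 0)) = (-36 + 19)*0 = -17*0 = 0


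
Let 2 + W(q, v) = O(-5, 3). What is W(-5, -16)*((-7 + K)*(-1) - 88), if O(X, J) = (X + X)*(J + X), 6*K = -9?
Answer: -1431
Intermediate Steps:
K = -3/2 (K = (1/6)*(-9) = -3/2 ≈ -1.5000)
O(X, J) = 2*X*(J + X) (O(X, J) = (2*X)*(J + X) = 2*X*(J + X))
W(q, v) = 18 (W(q, v) = -2 + 2*(-5)*(3 - 5) = -2 + 2*(-5)*(-2) = -2 + 20 = 18)
W(-5, -16)*((-7 + K)*(-1) - 88) = 18*((-7 - 3/2)*(-1) - 88) = 18*(-17/2*(-1) - 88) = 18*(17/2 - 88) = 18*(-159/2) = -1431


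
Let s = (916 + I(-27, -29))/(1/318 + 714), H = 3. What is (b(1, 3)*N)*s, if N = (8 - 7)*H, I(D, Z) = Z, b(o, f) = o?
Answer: 846198/227053 ≈ 3.7269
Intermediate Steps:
N = 3 (N = (8 - 7)*3 = 1*3 = 3)
s = 282066/227053 (s = (916 - 29)/(1/318 + 714) = 887/(1/318 + 714) = 887/(227053/318) = 887*(318/227053) = 282066/227053 ≈ 1.2423)
(b(1, 3)*N)*s = (1*3)*(282066/227053) = 3*(282066/227053) = 846198/227053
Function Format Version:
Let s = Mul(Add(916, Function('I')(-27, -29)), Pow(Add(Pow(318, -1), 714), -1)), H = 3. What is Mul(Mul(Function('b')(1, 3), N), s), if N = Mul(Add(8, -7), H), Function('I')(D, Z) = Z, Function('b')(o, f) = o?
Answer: Rational(846198, 227053) ≈ 3.7269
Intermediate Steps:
N = 3 (N = Mul(Add(8, -7), 3) = Mul(1, 3) = 3)
s = Rational(282066, 227053) (s = Mul(Add(916, -29), Pow(Add(Pow(318, -1), 714), -1)) = Mul(887, Pow(Add(Rational(1, 318), 714), -1)) = Mul(887, Pow(Rational(227053, 318), -1)) = Mul(887, Rational(318, 227053)) = Rational(282066, 227053) ≈ 1.2423)
Mul(Mul(Function('b')(1, 3), N), s) = Mul(Mul(1, 3), Rational(282066, 227053)) = Mul(3, Rational(282066, 227053)) = Rational(846198, 227053)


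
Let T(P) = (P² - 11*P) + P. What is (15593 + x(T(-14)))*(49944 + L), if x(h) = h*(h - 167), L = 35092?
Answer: 6154650572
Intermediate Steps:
T(P) = P² - 10*P
x(h) = h*(-167 + h)
(15593 + x(T(-14)))*(49944 + L) = (15593 + (-14*(-10 - 14))*(-167 - 14*(-10 - 14)))*(49944 + 35092) = (15593 + (-14*(-24))*(-167 - 14*(-24)))*85036 = (15593 + 336*(-167 + 336))*85036 = (15593 + 336*169)*85036 = (15593 + 56784)*85036 = 72377*85036 = 6154650572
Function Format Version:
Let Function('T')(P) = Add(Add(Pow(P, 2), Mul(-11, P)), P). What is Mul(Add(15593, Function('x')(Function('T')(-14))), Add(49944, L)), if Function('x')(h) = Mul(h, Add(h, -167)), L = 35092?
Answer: 6154650572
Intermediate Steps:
Function('T')(P) = Add(Pow(P, 2), Mul(-10, P))
Function('x')(h) = Mul(h, Add(-167, h))
Mul(Add(15593, Function('x')(Function('T')(-14))), Add(49944, L)) = Mul(Add(15593, Mul(Mul(-14, Add(-10, -14)), Add(-167, Mul(-14, Add(-10, -14))))), Add(49944, 35092)) = Mul(Add(15593, Mul(Mul(-14, -24), Add(-167, Mul(-14, -24)))), 85036) = Mul(Add(15593, Mul(336, Add(-167, 336))), 85036) = Mul(Add(15593, Mul(336, 169)), 85036) = Mul(Add(15593, 56784), 85036) = Mul(72377, 85036) = 6154650572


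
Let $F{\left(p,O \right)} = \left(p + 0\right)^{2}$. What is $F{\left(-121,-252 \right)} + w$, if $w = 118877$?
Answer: $133518$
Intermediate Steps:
$F{\left(p,O \right)} = p^{2}$
$F{\left(-121,-252 \right)} + w = \left(-121\right)^{2} + 118877 = 14641 + 118877 = 133518$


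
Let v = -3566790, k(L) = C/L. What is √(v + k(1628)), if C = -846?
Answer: 9*I*√29177051002/814 ≈ 1888.6*I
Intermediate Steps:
k(L) = -846/L
√(v + k(1628)) = √(-3566790 - 846/1628) = √(-3566790 - 846*1/1628) = √(-3566790 - 423/814) = √(-2903367483/814) = 9*I*√29177051002/814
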